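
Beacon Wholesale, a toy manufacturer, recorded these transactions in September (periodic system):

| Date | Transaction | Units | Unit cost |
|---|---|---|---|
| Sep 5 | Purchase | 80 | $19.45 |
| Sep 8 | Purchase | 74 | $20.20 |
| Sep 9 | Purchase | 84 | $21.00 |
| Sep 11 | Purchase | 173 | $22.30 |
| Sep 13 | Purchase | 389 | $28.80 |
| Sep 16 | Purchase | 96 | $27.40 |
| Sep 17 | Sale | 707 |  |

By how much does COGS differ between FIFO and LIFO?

$1,523.00

FIFO COGS: 80 @ $19.45 + 74 @ $20.20 + 84 @ $21.00 + 173 @ $22.30 + 296 @ $28.80 = $17,197.50
LIFO COGS: 96 @ $27.40 + 389 @ $28.80 + 173 @ $22.30 + 49 @ $21.00 = $18,720.50
Difference = |$17,197.50 − $18,720.50| = $1,523.00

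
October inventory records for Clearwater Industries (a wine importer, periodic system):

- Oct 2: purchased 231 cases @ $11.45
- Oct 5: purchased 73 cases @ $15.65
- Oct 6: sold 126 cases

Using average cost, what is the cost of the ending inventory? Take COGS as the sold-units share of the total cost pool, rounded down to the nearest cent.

Oct 6, sell 126: 126/304 × $3,787.40 → $1,569.77
Ending inventory (cost pool remaining) = $2,217.63
Check: goods available $3,787.40 = COGS $1,569.77 + ending $2,217.63

Ending inventory = $2,217.63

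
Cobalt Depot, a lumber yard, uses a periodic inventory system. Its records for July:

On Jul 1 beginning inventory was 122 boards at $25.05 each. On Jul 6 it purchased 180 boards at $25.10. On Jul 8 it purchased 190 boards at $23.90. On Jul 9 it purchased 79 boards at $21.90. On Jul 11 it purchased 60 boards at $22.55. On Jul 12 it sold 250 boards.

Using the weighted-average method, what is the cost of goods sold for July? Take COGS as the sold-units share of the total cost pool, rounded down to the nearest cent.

COGS = $6,021.47

Jul 12, sell 250: 250/631 × $15,198.20 → $6,021.47
Ending inventory (cost pool remaining) = $9,176.73
Check: goods available $15,198.20 = COGS $6,021.47 + ending $9,176.73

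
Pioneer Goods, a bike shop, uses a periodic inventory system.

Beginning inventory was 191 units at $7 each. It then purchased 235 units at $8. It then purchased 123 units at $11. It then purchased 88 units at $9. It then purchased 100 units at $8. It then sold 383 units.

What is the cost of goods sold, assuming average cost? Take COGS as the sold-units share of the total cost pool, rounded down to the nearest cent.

Sale 1, sell 383: 383/737 × $6,162.00 → $3,202.23
Ending inventory (cost pool remaining) = $2,959.77

COGS = $3,202.23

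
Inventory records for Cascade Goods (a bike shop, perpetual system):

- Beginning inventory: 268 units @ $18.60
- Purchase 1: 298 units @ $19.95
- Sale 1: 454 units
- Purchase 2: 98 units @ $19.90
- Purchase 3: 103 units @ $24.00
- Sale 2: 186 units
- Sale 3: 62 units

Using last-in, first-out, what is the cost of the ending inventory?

Ending inventory = $1,209.00

Sale 1 (454) [LIFO — newest first]: 298 @ $19.95 + 156 @ $18.60 = $8,846.70
Sale 2 (186) [LIFO — newest first]: 103 @ $24.00 + 83 @ $19.90 = $4,123.70
Sale 3 (62) [LIFO — newest first]: 15 @ $19.90 + 47 @ $18.60 = $1,172.70
Total COGS = $8,846.70 + $4,123.70 + $1,172.70 = $14,143.10
Ending inventory: 65 @ $18.60 = $1,209.00
Check: goods available $15,352.10 = COGS $14,143.10 + ending $1,209.00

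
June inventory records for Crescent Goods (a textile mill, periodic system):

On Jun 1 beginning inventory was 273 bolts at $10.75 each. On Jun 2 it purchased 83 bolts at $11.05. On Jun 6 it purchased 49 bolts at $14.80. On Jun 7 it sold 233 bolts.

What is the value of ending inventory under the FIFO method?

Ending inventory = $2,072.35

Jun 7, 233 sold [FIFO — oldest first]: 233 @ $10.75 = $2,504.75
Ending inventory: 40 @ $10.75 + 83 @ $11.05 + 49 @ $14.80 = $2,072.35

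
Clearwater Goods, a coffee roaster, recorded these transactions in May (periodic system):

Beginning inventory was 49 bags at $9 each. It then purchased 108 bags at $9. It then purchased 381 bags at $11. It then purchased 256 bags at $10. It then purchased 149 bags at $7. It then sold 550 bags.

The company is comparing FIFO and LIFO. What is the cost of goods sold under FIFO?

COGS = $5,724

FIFO COGS: 49 @ $9 + 108 @ $9 + 381 @ $11 + 12 @ $10 = $5,724
LIFO COGS: 149 @ $7 + 256 @ $10 + 145 @ $11 = $5,198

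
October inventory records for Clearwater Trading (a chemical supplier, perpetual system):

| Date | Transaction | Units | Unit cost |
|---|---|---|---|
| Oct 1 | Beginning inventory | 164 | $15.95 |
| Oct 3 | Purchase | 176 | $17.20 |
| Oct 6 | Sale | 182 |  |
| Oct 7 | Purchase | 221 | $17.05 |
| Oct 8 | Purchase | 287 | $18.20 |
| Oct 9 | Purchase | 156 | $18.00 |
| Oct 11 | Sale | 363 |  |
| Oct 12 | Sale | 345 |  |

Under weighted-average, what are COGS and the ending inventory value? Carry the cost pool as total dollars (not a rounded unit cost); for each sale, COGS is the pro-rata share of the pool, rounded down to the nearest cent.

COGS = $15,442.34; ending inventory = $2,000.11

After Oct 1: 164 on hand, pool $2,615.80 (≈ $15.9500 each)
After Oct 3: 340 on hand, pool $5,643.00 (≈ $16.5971 each)
Oct 6, sell 182: 182/340 × $5,643.00 → $3,020.66
After Oct 7: 379 on hand, pool $6,390.39 (≈ $16.8612 each)
After Oct 8: 666 on hand, pool $11,613.79 (≈ $17.4381 each)
After Oct 9: 822 on hand, pool $14,421.79 (≈ $17.5448 each)
Oct 11, sell 363: 363/822 × $14,421.79 → $6,368.74
Oct 12, sell 345: 345/459 × $8,053.05 → $6,052.94
Total COGS = $3,020.66 + $6,368.74 + $6,052.94 = $15,442.34
Ending inventory (cost pool remaining) = $2,000.11
Check: goods available $17,442.45 = COGS $15,442.34 + ending $2,000.11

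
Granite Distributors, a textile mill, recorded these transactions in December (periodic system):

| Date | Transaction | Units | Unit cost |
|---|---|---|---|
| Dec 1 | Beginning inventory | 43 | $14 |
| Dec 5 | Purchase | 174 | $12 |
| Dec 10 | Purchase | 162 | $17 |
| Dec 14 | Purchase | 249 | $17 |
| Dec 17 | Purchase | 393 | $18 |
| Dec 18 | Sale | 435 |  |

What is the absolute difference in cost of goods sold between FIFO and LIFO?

FIFO COGS: 43 @ $14 + 174 @ $12 + 162 @ $17 + 56 @ $17 = $6,396
LIFO COGS: 393 @ $18 + 42 @ $17 = $7,788
Difference = |$6,396 − $7,788| = $1,392

$1,392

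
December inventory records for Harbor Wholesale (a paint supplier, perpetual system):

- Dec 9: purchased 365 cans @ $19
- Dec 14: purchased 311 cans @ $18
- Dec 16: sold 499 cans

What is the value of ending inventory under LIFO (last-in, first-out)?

Ending inventory = $3,363

Dec 16, 499 sold [LIFO — newest first]: 311 @ $18 + 188 @ $19 = $9,170
Ending inventory: 177 @ $19 = $3,363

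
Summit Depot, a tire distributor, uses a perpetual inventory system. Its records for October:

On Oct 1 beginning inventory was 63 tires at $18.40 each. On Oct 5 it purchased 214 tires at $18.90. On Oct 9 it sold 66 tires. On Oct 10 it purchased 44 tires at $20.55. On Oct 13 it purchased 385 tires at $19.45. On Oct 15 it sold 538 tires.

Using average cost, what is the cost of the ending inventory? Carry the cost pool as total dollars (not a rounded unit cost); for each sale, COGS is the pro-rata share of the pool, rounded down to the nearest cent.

Ending inventory = $1,969.30

After Oct 1: 63 on hand, pool $1,159.20 (≈ $18.4000 each)
After Oct 5: 277 on hand, pool $5,203.80 (≈ $18.7863 each)
Oct 9, sell 66: 66/277 × $5,203.80 → $1,239.89
After Oct 10: 255 on hand, pool $4,868.11 (≈ $19.0906 each)
After Oct 13: 640 on hand, pool $12,356.36 (≈ $19.3068 each)
Oct 15, sell 538: 538/640 × $12,356.36 → $10,387.06
Total COGS = $1,239.89 + $10,387.06 = $11,626.95
Ending inventory (cost pool remaining) = $1,969.30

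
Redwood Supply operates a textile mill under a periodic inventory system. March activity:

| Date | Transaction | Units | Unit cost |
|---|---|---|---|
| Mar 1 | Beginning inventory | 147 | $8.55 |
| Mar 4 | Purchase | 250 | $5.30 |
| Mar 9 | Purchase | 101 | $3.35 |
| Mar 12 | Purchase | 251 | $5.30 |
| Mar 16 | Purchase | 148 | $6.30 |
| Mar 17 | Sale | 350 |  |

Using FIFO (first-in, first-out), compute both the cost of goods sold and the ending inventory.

Mar 17, 350 sold [FIFO — oldest first]: 147 @ $8.55 + 203 @ $5.30 = $2,332.75
Ending inventory: 47 @ $5.30 + 101 @ $3.35 + 251 @ $5.30 + 148 @ $6.30 = $2,850.15

COGS = $2,332.75; ending inventory = $2,850.15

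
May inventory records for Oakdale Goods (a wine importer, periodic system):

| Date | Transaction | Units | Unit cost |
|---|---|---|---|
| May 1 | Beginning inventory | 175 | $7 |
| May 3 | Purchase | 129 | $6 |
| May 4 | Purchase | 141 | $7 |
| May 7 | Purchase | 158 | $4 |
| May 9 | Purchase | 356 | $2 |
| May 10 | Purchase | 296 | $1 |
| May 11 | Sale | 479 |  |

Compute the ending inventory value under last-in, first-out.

May 11, 479 sold [LIFO — newest first]: 296 @ $1 + 183 @ $2 = $662
Ending inventory: 175 @ $7 + 129 @ $6 + 141 @ $7 + 158 @ $4 + 173 @ $2 = $3,964

Ending inventory = $3,964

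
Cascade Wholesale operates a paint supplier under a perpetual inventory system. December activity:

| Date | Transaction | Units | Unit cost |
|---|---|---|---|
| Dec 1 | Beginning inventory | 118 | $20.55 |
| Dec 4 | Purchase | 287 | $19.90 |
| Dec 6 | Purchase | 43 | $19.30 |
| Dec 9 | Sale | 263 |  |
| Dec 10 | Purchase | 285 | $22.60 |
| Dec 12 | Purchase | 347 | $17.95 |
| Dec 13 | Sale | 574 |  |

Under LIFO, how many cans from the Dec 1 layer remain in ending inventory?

118

Dec 9, 263 sold [LIFO — newest first]: 43 @ $19.30 + 220 @ $19.90 = $5,207.90
Dec 13, 574 sold [LIFO — newest first]: 347 @ $17.95 + 227 @ $22.60 = $11,358.85
Total COGS = $5,207.90 + $11,358.85 = $16,566.75
Ending inventory: 118 @ $20.55 + 67 @ $19.90 + 58 @ $22.60 = $5,069.00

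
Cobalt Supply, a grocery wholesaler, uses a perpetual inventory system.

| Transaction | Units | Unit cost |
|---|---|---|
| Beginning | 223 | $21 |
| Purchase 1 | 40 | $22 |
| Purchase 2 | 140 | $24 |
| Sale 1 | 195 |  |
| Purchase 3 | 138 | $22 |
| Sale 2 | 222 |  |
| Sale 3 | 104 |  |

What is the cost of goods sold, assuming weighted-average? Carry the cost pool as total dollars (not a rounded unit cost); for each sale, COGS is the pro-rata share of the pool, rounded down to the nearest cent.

After Beginning: 223 on hand, pool $4,683.00 (≈ $21.0000 each)
After Purchase 1: 263 on hand, pool $5,563.00 (≈ $21.1521 each)
After Purchase 2: 403 on hand, pool $8,923.00 (≈ $22.1414 each)
Sale 1, sell 195: 195/403 × $8,923.00 → $4,317.58
After Purchase 3: 346 on hand, pool $7,641.42 (≈ $22.0850 each)
Sale 2, sell 222: 222/346 × $7,641.42 → $4,902.87
Sale 3, sell 104: 104/124 × $2,738.55 → $2,296.84
Total COGS = $4,317.58 + $4,902.87 + $2,296.84 = $11,517.29
Ending inventory (cost pool remaining) = $441.71

COGS = $11,517.29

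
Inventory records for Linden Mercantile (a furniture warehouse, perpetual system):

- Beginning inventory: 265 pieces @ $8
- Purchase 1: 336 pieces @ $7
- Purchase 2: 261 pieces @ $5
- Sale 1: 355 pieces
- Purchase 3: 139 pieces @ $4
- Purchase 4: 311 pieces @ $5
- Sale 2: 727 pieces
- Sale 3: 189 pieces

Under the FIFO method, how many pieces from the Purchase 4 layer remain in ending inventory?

Sale 1 (355) [FIFO — oldest first]: 265 @ $8 + 90 @ $7 = $2,750
Sale 2 (727) [FIFO — oldest first]: 246 @ $7 + 261 @ $5 + 139 @ $4 + 81 @ $5 = $3,988
Sale 3 (189) [FIFO — oldest first]: 189 @ $5 = $945
Total COGS = $2,750 + $3,988 + $945 = $7,683
Ending inventory: 41 @ $5 = $205

41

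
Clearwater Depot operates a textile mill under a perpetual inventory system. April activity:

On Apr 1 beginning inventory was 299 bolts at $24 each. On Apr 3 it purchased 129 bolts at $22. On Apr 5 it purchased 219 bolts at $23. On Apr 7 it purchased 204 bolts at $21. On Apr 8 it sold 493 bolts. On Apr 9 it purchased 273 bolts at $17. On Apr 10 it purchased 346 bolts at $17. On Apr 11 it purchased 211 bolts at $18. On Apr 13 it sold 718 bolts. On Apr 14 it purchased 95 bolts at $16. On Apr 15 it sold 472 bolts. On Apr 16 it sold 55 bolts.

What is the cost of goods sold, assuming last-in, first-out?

COGS = $34,264

Apr 8, 493 sold [LIFO — newest first]: 204 @ $21 + 219 @ $23 + 70 @ $22 = $10,861
Apr 13, 718 sold [LIFO — newest first]: 211 @ $18 + 346 @ $17 + 161 @ $17 = $12,417
Apr 15, 472 sold [LIFO — newest first]: 95 @ $16 + 112 @ $17 + 59 @ $22 + 206 @ $24 = $9,666
Apr 16, 55 sold [LIFO — newest first]: 55 @ $24 = $1,320
Total COGS = $10,861 + $12,417 + $9,666 + $1,320 = $34,264
Ending inventory: 38 @ $24 = $912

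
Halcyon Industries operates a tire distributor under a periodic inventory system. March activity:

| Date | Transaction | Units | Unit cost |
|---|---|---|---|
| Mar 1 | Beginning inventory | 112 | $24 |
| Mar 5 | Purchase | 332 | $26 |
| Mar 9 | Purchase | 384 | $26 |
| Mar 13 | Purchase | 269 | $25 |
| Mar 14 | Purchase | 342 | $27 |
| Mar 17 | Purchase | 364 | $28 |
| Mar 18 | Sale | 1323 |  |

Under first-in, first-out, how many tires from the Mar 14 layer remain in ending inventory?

Mar 18, 1323 sold [FIFO — oldest first]: 112 @ $24 + 332 @ $26 + 384 @ $26 + 269 @ $25 + 226 @ $27 = $34,131
Ending inventory: 116 @ $27 + 364 @ $28 = $13,324

116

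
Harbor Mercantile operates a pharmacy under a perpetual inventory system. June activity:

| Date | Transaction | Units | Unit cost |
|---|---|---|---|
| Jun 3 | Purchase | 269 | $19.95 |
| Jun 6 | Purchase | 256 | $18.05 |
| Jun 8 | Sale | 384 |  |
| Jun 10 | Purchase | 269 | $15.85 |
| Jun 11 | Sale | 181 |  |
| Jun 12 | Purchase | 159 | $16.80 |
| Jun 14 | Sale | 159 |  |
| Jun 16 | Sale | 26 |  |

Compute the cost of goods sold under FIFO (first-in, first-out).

Jun 8, 384 sold [FIFO — oldest first]: 269 @ $19.95 + 115 @ $18.05 = $7,442.30
Jun 11, 181 sold [FIFO — oldest first]: 141 @ $18.05 + 40 @ $15.85 = $3,179.05
Jun 14, 159 sold [FIFO — oldest first]: 159 @ $15.85 = $2,520.15
Jun 16, 26 sold [FIFO — oldest first]: 26 @ $15.85 = $412.10
Total COGS = $7,442.30 + $3,179.05 + $2,520.15 + $412.10 = $13,553.60
Ending inventory: 44 @ $15.85 + 159 @ $16.80 = $3,368.60

COGS = $13,553.60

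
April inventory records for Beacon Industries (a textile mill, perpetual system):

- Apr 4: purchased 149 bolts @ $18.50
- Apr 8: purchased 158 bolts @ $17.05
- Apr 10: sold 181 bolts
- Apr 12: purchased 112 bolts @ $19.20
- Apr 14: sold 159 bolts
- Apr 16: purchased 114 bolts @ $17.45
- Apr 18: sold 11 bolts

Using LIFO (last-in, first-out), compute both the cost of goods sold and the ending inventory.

Apr 10, 181 sold [LIFO — newest first]: 158 @ $17.05 + 23 @ $18.50 = $3,119.40
Apr 14, 159 sold [LIFO — newest first]: 112 @ $19.20 + 47 @ $18.50 = $3,019.90
Apr 18, 11 sold [LIFO — newest first]: 11 @ $17.45 = $191.95
Total COGS = $3,119.40 + $3,019.90 + $191.95 = $6,331.25
Ending inventory: 79 @ $18.50 + 103 @ $17.45 = $3,258.85

COGS = $6,331.25; ending inventory = $3,258.85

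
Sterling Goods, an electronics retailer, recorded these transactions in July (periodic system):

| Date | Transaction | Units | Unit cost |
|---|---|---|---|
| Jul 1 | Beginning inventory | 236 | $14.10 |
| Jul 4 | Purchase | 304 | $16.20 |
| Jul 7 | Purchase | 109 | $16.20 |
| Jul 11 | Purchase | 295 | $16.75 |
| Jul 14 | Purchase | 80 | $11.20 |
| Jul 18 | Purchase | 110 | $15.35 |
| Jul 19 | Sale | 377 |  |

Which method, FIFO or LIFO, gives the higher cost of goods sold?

FIFO COGS: 236 @ $14.10 + 141 @ $16.20 = $5,611.80
LIFO COGS: 110 @ $15.35 + 80 @ $11.20 + 187 @ $16.75 = $5,716.75

LIFO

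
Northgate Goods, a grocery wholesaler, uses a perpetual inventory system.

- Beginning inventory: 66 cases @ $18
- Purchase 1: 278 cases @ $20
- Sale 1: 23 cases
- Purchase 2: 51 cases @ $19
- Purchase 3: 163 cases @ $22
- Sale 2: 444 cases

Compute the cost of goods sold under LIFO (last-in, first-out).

Sale 1 (23) [LIFO — newest first]: 23 @ $20 = $460
Sale 2 (444) [LIFO — newest first]: 163 @ $22 + 51 @ $19 + 230 @ $20 = $9,155
Total COGS = $460 + $9,155 = $9,615
Ending inventory: 66 @ $18 + 25 @ $20 = $1,688
Check: goods available $11,303 = COGS $9,615 + ending $1,688

COGS = $9,615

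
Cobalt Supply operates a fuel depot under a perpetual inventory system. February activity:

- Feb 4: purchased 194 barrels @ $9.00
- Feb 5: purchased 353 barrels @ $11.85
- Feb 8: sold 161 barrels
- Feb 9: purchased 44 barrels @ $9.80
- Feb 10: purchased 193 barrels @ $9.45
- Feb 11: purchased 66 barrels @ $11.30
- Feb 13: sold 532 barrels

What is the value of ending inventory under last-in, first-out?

Feb 8, 161 sold [LIFO — newest first]: 161 @ $11.85 = $1,907.85
Feb 13, 532 sold [LIFO — newest first]: 66 @ $11.30 + 193 @ $9.45 + 44 @ $9.80 + 192 @ $11.85 + 37 @ $9.00 = $5,609.05
Total COGS = $1,907.85 + $5,609.05 = $7,516.90
Ending inventory: 157 @ $9.00 = $1,413.00

Ending inventory = $1,413.00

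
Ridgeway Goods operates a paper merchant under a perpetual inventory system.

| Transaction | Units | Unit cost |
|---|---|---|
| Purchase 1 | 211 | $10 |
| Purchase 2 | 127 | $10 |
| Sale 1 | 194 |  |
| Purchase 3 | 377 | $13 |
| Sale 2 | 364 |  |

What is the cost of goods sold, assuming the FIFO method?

COGS = $6,240

Sale 1 (194) [FIFO — oldest first]: 194 @ $10 = $1,940
Sale 2 (364) [FIFO — oldest first]: 17 @ $10 + 127 @ $10 + 220 @ $13 = $4,300
Total COGS = $1,940 + $4,300 = $6,240
Ending inventory: 157 @ $13 = $2,041
Check: goods available $8,281 = COGS $6,240 + ending $2,041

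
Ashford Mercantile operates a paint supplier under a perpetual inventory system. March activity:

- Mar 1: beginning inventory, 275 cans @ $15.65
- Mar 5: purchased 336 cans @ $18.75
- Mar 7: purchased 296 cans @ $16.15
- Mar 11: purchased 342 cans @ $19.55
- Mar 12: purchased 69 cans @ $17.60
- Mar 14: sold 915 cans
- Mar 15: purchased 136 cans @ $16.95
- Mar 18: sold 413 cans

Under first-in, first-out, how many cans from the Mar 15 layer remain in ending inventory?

Mar 14, 915 sold [FIFO — oldest first]: 275 @ $15.65 + 336 @ $18.75 + 296 @ $16.15 + 8 @ $19.55 = $15,540.55
Mar 18, 413 sold [FIFO — oldest first]: 334 @ $19.55 + 69 @ $17.60 + 10 @ $16.95 = $7,913.60
Total COGS = $15,540.55 + $7,913.60 = $23,454.15
Ending inventory: 126 @ $16.95 = $2,135.70
Check: goods available $25,589.85 = COGS $23,454.15 + ending $2,135.70

126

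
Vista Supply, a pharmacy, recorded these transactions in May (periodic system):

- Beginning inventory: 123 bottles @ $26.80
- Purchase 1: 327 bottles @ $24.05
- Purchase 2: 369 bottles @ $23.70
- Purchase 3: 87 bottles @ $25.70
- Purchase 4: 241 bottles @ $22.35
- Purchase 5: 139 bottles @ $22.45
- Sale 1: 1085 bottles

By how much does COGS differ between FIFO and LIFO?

FIFO COGS: 123 @ $26.80 + 327 @ $24.05 + 369 @ $23.70 + 87 @ $25.70 + 179 @ $22.35 = $26,142.60
LIFO COGS: 139 @ $22.45 + 241 @ $22.35 + 87 @ $25.70 + 369 @ $23.70 + 249 @ $24.05 = $25,476.55
Difference = |$26,142.60 − $25,476.55| = $666.05

$666.05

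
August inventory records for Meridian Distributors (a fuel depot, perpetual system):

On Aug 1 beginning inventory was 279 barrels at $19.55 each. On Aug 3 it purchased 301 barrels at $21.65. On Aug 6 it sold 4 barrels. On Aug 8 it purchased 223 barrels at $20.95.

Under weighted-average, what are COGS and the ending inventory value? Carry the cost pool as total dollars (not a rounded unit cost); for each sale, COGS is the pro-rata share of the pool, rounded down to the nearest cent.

COGS = $82.55; ending inventory = $16,560.40

After Aug 1: 279 on hand, pool $5,454.45 (≈ $19.5500 each)
After Aug 3: 580 on hand, pool $11,971.10 (≈ $20.6398 each)
Aug 6, sell 4: 4/580 × $11,971.10 → $82.55
After Aug 8: 799 on hand, pool $16,560.40 (≈ $20.7264 each)
Ending inventory (cost pool remaining) = $16,560.40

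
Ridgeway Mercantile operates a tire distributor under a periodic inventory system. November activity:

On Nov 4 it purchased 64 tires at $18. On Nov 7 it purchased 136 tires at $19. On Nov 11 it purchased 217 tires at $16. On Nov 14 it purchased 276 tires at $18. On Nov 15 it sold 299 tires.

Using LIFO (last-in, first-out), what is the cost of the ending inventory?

Nov 15, 299 sold [LIFO — newest first]: 276 @ $18 + 23 @ $16 = $5,336
Ending inventory: 64 @ $18 + 136 @ $19 + 194 @ $16 = $6,840

Ending inventory = $6,840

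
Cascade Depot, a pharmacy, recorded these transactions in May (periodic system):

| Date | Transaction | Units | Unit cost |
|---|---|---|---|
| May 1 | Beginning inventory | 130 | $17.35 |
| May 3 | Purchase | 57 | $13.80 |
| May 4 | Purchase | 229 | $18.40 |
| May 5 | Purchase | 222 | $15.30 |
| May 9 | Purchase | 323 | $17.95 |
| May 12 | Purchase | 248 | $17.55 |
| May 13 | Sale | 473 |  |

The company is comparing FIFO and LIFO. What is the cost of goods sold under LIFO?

FIFO COGS: 130 @ $17.35 + 57 @ $13.80 + 229 @ $18.40 + 57 @ $15.30 = $8,127.80
LIFO COGS: 248 @ $17.55 + 225 @ $17.95 = $8,391.15

COGS = $8,391.15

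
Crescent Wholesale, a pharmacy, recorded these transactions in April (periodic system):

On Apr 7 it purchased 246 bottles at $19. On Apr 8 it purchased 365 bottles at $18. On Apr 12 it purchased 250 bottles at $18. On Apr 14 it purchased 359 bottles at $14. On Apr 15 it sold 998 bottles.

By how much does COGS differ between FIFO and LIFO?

FIFO COGS: 246 @ $19 + 365 @ $18 + 250 @ $18 + 137 @ $14 = $17,662
LIFO COGS: 359 @ $14 + 250 @ $18 + 365 @ $18 + 24 @ $19 = $16,552
Difference = |$17,662 − $16,552| = $1,110

$1,110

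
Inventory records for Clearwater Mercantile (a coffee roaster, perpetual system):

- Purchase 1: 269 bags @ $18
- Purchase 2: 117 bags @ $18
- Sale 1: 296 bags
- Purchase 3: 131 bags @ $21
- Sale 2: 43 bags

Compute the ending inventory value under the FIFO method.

Sale 1 (296) [FIFO — oldest first]: 269 @ $18 + 27 @ $18 = $5,328
Sale 2 (43) [FIFO — oldest first]: 43 @ $18 = $774
Total COGS = $5,328 + $774 = $6,102
Ending inventory: 47 @ $18 + 131 @ $21 = $3,597

Ending inventory = $3,597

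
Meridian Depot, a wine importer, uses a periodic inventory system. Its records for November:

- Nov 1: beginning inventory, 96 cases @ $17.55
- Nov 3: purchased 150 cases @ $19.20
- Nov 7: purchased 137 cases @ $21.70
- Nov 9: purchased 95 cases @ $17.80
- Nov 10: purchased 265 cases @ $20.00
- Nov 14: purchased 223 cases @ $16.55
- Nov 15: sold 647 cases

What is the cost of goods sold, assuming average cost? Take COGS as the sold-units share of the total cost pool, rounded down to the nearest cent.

Nov 15, sell 647: 647/966 × $18,219.35 → $12,202.81
Ending inventory (cost pool remaining) = $6,016.54

COGS = $12,202.81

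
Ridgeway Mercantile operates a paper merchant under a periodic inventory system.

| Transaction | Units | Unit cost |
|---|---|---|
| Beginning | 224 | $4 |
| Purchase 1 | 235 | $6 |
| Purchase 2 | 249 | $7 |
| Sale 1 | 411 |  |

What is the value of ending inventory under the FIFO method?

Ending inventory = $2,031

Sale 1 (411) [FIFO — oldest first]: 224 @ $4 + 187 @ $6 = $2,018
Ending inventory: 48 @ $6 + 249 @ $7 = $2,031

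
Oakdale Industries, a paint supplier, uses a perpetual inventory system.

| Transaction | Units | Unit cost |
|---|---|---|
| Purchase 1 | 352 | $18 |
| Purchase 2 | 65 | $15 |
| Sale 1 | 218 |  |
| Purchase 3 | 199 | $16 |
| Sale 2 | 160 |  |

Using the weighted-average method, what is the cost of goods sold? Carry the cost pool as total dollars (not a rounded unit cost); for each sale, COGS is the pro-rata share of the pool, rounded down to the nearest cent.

COGS = $6,504.64

After Purchase 1: 352 on hand, pool $6,336.00 (≈ $18.0000 each)
After Purchase 2: 417 on hand, pool $7,311.00 (≈ $17.5324 each)
Sale 1, sell 218: 218/417 × $7,311.00 → $3,822.05
After Purchase 3: 398 on hand, pool $6,672.95 (≈ $16.7662 each)
Sale 2, sell 160: 160/398 × $6,672.95 → $2,682.59
Total COGS = $3,822.05 + $2,682.59 = $6,504.64
Ending inventory (cost pool remaining) = $3,990.36
Check: goods available $10,495.00 = COGS $6,504.64 + ending $3,990.36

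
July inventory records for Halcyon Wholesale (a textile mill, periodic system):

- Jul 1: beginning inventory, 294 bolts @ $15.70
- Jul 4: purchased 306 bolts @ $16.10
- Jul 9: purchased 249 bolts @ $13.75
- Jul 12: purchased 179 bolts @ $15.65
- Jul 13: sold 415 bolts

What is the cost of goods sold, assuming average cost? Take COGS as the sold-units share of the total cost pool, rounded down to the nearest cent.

COGS = $6,365.28

Jul 13, sell 415: 415/1028 × $15,767.50 → $6,365.28
Ending inventory (cost pool remaining) = $9,402.22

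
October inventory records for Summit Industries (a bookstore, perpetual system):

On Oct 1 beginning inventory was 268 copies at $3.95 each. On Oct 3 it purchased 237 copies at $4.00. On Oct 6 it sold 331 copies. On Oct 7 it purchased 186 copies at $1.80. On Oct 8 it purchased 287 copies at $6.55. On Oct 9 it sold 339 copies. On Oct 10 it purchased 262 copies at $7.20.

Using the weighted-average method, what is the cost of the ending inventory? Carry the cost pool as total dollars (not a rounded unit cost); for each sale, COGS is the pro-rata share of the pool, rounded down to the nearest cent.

After Oct 1: 268 on hand, pool $1,058.60 (≈ $3.9500 each)
After Oct 3: 505 on hand, pool $2,006.60 (≈ $3.9735 each)
Oct 6, sell 331: 331/505 × $2,006.60 → $1,315.21
After Oct 7: 360 on hand, pool $1,026.19 (≈ $2.8505 each)
After Oct 8: 647 on hand, pool $2,906.04 (≈ $4.4916 each)
Oct 9, sell 339: 339/647 × $2,906.04 → $1,522.63
After Oct 10: 570 on hand, pool $3,269.81 (≈ $5.7365 each)
Total COGS = $1,315.21 + $1,522.63 = $2,837.84
Ending inventory (cost pool remaining) = $3,269.81

Ending inventory = $3,269.81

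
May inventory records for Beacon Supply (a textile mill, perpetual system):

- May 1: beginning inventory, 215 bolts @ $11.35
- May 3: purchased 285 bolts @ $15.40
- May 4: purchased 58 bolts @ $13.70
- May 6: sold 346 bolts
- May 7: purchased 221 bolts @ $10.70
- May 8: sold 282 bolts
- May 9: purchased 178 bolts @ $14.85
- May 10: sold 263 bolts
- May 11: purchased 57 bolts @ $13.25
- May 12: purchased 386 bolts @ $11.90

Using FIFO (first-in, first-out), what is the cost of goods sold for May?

COGS = $11,651.75

May 6, 346 sold [FIFO — oldest first]: 215 @ $11.35 + 131 @ $15.40 = $4,457.65
May 8, 282 sold [FIFO — oldest first]: 154 @ $15.40 + 58 @ $13.70 + 70 @ $10.70 = $3,915.20
May 10, 263 sold [FIFO — oldest first]: 151 @ $10.70 + 112 @ $14.85 = $3,278.90
Total COGS = $4,457.65 + $3,915.20 + $3,278.90 = $11,651.75
Ending inventory: 66 @ $14.85 + 57 @ $13.25 + 386 @ $11.90 = $6,328.75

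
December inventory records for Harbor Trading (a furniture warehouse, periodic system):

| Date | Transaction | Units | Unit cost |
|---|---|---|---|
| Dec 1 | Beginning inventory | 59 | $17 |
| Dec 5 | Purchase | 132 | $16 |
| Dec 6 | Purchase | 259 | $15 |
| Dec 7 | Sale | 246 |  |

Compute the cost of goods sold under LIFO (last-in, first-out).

COGS = $3,690

Dec 7, 246 sold [LIFO — newest first]: 246 @ $15 = $3,690
Ending inventory: 59 @ $17 + 132 @ $16 + 13 @ $15 = $3,310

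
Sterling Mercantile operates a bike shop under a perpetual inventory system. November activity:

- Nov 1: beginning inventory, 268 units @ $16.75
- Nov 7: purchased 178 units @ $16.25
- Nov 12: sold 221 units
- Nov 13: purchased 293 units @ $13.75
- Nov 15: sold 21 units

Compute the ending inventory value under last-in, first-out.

Nov 12, 221 sold [LIFO — newest first]: 178 @ $16.25 + 43 @ $16.75 = $3,612.75
Nov 15, 21 sold [LIFO — newest first]: 21 @ $13.75 = $288.75
Total COGS = $3,612.75 + $288.75 = $3,901.50
Ending inventory: 225 @ $16.75 + 272 @ $13.75 = $7,508.75
Check: goods available $11,410.25 = COGS $3,901.50 + ending $7,508.75

Ending inventory = $7,508.75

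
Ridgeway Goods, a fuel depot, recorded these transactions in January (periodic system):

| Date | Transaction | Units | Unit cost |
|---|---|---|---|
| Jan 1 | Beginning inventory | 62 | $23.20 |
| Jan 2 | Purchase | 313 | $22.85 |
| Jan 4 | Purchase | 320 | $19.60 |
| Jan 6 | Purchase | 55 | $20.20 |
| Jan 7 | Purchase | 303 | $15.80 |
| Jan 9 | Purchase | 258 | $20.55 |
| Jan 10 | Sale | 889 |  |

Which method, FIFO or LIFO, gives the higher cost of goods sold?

FIFO COGS: 62 @ $23.20 + 313 @ $22.85 + 320 @ $19.60 + 55 @ $20.20 + 139 @ $15.80 = $18,169.65
LIFO COGS: 258 @ $20.55 + 303 @ $15.80 + 55 @ $20.20 + 273 @ $19.60 = $16,551.10

FIFO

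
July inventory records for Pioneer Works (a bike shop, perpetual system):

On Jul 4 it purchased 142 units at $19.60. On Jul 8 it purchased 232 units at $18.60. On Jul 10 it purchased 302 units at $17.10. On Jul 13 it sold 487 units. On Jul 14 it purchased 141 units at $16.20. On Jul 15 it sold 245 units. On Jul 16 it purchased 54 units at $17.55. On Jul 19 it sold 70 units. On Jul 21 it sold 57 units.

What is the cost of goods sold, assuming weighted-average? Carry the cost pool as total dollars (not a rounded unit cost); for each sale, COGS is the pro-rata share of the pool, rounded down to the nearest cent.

After Jul 4: 142 on hand, pool $2,783.20 (≈ $19.6000 each)
After Jul 8: 374 on hand, pool $7,098.40 (≈ $18.9797 each)
After Jul 10: 676 on hand, pool $12,262.60 (≈ $18.1399 each)
Jul 13, sell 487: 487/676 × $12,262.60 → $8,834.15
After Jul 14: 330 on hand, pool $5,712.65 (≈ $17.3111 each)
Jul 15, sell 245: 245/330 × $5,712.65 → $4,241.20
After Jul 16: 139 on hand, pool $2,419.15 (≈ $17.4040 each)
Jul 19, sell 70: 70/139 × $2,419.15 → $1,218.27
Jul 21, sell 57: 57/69 × $1,200.88 → $992.03
Total COGS = $8,834.15 + $4,241.20 + $1,218.27 + $992.03 = $15,285.65
Ending inventory (cost pool remaining) = $208.85

COGS = $15,285.65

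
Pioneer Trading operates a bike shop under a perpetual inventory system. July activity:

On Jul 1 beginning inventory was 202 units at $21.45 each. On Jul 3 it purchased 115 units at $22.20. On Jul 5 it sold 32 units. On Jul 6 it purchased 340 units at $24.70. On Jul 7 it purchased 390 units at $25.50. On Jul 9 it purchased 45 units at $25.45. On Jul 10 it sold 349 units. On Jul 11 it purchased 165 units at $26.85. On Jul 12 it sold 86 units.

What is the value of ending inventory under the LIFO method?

Ending inventory = $18,887.65

Jul 5, 32 sold [LIFO — newest first]: 32 @ $22.20 = $710.40
Jul 10, 349 sold [LIFO — newest first]: 45 @ $25.45 + 304 @ $25.50 = $8,897.25
Jul 12, 86 sold [LIFO — newest first]: 86 @ $26.85 = $2,309.10
Total COGS = $710.40 + $8,897.25 + $2,309.10 = $11,916.75
Ending inventory: 202 @ $21.45 + 83 @ $22.20 + 340 @ $24.70 + 86 @ $25.50 + 79 @ $26.85 = $18,887.65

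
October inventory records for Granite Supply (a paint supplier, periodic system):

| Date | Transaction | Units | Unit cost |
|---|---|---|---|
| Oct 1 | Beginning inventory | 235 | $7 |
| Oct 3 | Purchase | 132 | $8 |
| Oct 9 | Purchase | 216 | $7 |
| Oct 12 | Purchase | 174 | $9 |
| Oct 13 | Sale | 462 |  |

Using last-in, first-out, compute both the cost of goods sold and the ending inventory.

COGS = $3,654; ending inventory = $2,125

Oct 13, 462 sold [LIFO — newest first]: 174 @ $9 + 216 @ $7 + 72 @ $8 = $3,654
Ending inventory: 235 @ $7 + 60 @ $8 = $2,125
Check: goods available $5,779 = COGS $3,654 + ending $2,125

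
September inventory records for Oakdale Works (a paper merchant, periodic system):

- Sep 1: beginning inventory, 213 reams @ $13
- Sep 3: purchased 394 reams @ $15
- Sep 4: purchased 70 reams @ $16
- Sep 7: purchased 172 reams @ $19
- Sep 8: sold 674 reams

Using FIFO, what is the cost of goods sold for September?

Sep 8, 674 sold [FIFO — oldest first]: 213 @ $13 + 394 @ $15 + 67 @ $16 = $9,751
Ending inventory: 3 @ $16 + 172 @ $19 = $3,316

COGS = $9,751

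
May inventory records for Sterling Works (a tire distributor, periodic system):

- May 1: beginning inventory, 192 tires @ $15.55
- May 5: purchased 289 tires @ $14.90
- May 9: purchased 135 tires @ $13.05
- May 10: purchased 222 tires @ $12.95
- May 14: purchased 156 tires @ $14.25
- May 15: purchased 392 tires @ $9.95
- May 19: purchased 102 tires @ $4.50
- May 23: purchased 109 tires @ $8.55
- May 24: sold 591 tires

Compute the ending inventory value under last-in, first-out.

May 24, 591 sold [LIFO — newest first]: 109 @ $8.55 + 102 @ $4.50 + 380 @ $9.95 = $5,171.95
Ending inventory: 192 @ $15.55 + 289 @ $14.90 + 135 @ $13.05 + 222 @ $12.95 + 156 @ $14.25 + 12 @ $9.95 = $14,270.75

Ending inventory = $14,270.75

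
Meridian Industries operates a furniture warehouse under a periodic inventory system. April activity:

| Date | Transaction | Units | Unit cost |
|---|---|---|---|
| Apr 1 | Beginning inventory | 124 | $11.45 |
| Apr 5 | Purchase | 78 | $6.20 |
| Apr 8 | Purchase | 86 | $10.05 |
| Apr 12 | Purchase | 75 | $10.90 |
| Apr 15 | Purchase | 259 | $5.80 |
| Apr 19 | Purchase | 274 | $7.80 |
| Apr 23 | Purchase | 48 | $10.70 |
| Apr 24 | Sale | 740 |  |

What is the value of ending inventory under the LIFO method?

Ending inventory = $1,923.50

Apr 24, 740 sold [LIFO — newest first]: 48 @ $10.70 + 274 @ $7.80 + 259 @ $5.80 + 75 @ $10.90 + 84 @ $10.05 = $5,814.70
Ending inventory: 124 @ $11.45 + 78 @ $6.20 + 2 @ $10.05 = $1,923.50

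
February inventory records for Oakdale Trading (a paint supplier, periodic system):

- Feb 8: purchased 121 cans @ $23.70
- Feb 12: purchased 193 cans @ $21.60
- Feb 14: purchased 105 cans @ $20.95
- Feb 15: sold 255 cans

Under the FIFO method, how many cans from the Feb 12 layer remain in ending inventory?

Feb 15, 255 sold [FIFO — oldest first]: 121 @ $23.70 + 134 @ $21.60 = $5,762.10
Ending inventory: 59 @ $21.60 + 105 @ $20.95 = $3,474.15
Check: goods available $9,236.25 = COGS $5,762.10 + ending $3,474.15

59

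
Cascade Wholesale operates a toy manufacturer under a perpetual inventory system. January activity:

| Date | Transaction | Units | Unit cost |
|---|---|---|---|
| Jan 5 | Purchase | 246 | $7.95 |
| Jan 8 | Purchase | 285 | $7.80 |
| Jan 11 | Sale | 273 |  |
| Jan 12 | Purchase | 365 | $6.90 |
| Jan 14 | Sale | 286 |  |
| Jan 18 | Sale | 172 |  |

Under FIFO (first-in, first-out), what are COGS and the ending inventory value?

Jan 11, 273 sold [FIFO — oldest first]: 246 @ $7.95 + 27 @ $7.80 = $2,166.30
Jan 14, 286 sold [FIFO — oldest first]: 258 @ $7.80 + 28 @ $6.90 = $2,205.60
Jan 18, 172 sold [FIFO — oldest first]: 172 @ $6.90 = $1,186.80
Total COGS = $2,166.30 + $2,205.60 + $1,186.80 = $5,558.70
Ending inventory: 165 @ $6.90 = $1,138.50

COGS = $5,558.70; ending inventory = $1,138.50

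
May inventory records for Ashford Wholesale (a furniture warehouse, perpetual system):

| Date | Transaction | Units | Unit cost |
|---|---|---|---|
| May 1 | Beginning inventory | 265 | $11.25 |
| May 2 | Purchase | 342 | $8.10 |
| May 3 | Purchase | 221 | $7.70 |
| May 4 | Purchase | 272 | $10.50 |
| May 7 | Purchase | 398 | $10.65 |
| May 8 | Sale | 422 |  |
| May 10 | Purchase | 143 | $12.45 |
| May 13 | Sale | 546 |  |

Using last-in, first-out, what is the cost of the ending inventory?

May 8, 422 sold [LIFO — newest first]: 398 @ $10.65 + 24 @ $10.50 = $4,490.70
May 13, 546 sold [LIFO — newest first]: 143 @ $12.45 + 248 @ $10.50 + 155 @ $7.70 = $5,577.85
Total COGS = $4,490.70 + $5,577.85 = $10,068.55
Ending inventory: 265 @ $11.25 + 342 @ $8.10 + 66 @ $7.70 = $6,259.65

Ending inventory = $6,259.65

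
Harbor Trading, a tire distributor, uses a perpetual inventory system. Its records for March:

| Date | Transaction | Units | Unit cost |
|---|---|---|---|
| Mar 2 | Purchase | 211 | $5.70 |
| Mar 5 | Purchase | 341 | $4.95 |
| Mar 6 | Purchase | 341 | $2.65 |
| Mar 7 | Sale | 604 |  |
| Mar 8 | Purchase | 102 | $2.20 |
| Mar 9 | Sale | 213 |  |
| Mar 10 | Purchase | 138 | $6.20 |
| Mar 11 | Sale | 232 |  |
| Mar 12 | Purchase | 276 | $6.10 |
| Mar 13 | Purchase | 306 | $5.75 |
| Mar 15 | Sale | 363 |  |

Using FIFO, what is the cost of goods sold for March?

COGS = $6,575.15

Mar 7, 604 sold [FIFO — oldest first]: 211 @ $5.70 + 341 @ $4.95 + 52 @ $2.65 = $3,028.45
Mar 9, 213 sold [FIFO — oldest first]: 213 @ $2.65 = $564.45
Mar 11, 232 sold [FIFO — oldest first]: 76 @ $2.65 + 102 @ $2.20 + 54 @ $6.20 = $760.60
Mar 15, 363 sold [FIFO — oldest first]: 84 @ $6.20 + 276 @ $6.10 + 3 @ $5.75 = $2,221.65
Total COGS = $3,028.45 + $564.45 + $760.60 + $2,221.65 = $6,575.15
Ending inventory: 303 @ $5.75 = $1,742.25
Check: goods available $8,317.40 = COGS $6,575.15 + ending $1,742.25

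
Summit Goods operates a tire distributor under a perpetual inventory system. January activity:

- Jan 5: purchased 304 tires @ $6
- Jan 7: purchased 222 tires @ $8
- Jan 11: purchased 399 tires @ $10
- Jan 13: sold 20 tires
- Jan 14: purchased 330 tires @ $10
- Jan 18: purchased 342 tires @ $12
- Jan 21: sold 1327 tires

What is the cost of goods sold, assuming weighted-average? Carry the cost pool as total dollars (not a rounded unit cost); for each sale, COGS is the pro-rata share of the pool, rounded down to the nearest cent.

COGS = $12,643.03

After Jan 5: 304 on hand, pool $1,824.00 (≈ $6.0000 each)
After Jan 7: 526 on hand, pool $3,600.00 (≈ $6.8441 each)
After Jan 11: 925 on hand, pool $7,590.00 (≈ $8.2054 each)
Jan 13, sell 20: 20/925 × $7,590.00 → $164.10
After Jan 14: 1235 on hand, pool $10,725.90 (≈ $8.6849 each)
After Jan 18: 1577 on hand, pool $14,829.90 (≈ $9.4039 each)
Jan 21, sell 1327: 1327/1577 × $14,829.90 → $12,478.93
Total COGS = $164.10 + $12,478.93 = $12,643.03
Ending inventory (cost pool remaining) = $2,350.97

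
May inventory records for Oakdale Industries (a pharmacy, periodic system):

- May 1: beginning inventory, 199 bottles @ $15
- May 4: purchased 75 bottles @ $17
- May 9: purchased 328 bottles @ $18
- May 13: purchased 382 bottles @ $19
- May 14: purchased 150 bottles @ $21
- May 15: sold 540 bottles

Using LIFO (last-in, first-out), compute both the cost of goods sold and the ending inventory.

COGS = $10,552; ending inventory = $10,020

May 15, 540 sold [LIFO — newest first]: 150 @ $21 + 382 @ $19 + 8 @ $18 = $10,552
Ending inventory: 199 @ $15 + 75 @ $17 + 320 @ $18 = $10,020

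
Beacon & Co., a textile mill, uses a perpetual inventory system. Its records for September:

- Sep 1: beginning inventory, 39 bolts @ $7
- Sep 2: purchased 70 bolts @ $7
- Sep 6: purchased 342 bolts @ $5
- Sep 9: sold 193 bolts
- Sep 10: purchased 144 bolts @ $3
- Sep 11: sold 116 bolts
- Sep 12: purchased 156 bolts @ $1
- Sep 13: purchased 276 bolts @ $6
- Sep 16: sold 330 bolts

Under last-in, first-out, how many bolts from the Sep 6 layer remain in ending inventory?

Sep 9, 193 sold [LIFO — newest first]: 193 @ $5 = $965
Sep 11, 116 sold [LIFO — newest first]: 116 @ $3 = $348
Sep 16, 330 sold [LIFO — newest first]: 276 @ $6 + 54 @ $1 = $1,710
Total COGS = $965 + $348 + $1,710 = $3,023
Ending inventory: 39 @ $7 + 70 @ $7 + 149 @ $5 + 28 @ $3 + 102 @ $1 = $1,694
Check: goods available $4,717 = COGS $3,023 + ending $1,694

149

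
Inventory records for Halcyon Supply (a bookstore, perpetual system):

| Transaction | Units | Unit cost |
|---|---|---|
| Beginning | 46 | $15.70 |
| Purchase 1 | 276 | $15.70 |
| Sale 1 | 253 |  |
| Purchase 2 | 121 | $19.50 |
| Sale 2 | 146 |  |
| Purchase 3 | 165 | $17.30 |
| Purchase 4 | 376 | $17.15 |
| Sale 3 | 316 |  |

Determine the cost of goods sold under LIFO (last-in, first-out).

Sale 1 (253) [LIFO — newest first]: 253 @ $15.70 = $3,972.10
Sale 2 (146) [LIFO — newest first]: 121 @ $19.50 + 23 @ $15.70 + 2 @ $15.70 = $2,752.00
Sale 3 (316) [LIFO — newest first]: 316 @ $17.15 = $5,419.40
Total COGS = $3,972.10 + $2,752.00 + $5,419.40 = $12,143.50
Ending inventory: 44 @ $15.70 + 165 @ $17.30 + 60 @ $17.15 = $4,574.30

COGS = $12,143.50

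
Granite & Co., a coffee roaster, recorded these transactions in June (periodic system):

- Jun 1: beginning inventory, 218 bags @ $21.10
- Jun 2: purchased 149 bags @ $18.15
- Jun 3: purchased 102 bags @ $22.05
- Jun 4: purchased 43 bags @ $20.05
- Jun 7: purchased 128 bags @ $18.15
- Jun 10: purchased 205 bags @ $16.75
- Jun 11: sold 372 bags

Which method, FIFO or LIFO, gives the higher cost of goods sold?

FIFO

FIFO COGS: 218 @ $21.10 + 149 @ $18.15 + 5 @ $22.05 = $7,414.40
LIFO COGS: 205 @ $16.75 + 128 @ $18.15 + 39 @ $20.05 = $6,538.90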